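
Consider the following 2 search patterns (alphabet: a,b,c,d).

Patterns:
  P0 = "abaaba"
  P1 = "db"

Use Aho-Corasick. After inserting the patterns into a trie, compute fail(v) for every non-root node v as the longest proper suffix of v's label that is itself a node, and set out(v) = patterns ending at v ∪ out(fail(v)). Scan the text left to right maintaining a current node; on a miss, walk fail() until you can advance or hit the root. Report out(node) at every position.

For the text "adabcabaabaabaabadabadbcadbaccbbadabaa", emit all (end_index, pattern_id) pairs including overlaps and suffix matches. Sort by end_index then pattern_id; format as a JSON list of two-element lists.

Construct AC machine:
Trie nodes:
  0='ε' goto a→1 d→7
  1='a' goto b→2
  2='ab' goto a→3
  3='aba' goto a→4
  4='abaa' goto b→5
  5='abaab' goto a→6
  6='abaaba' goto ·  ←P0
  7='d' goto b→8
  8='db' goto ·  ←P1

Failure links (BFS by depth):
  n1('a'): parent n0 fail=0; on 'a' 0 → fail=0;  out ∅∪∅=∅
  n7('d'): parent n0 fail=0; on 'd' 0 → fail=0;  out ∅∪∅=∅
  n2('ab'): parent n1 fail=0; on 'b' 0 → fail=0;  out ∅∪∅=∅
  n8('db'): parent n7 fail=0; on 'b' 0 → fail=0;  out {1}∪∅={1}
  n3('aba'): parent n2 fail=0; on 'a' 0 → fail=1;  out ∅∪∅=∅
  n4('abaa'): parent n3 fail=1; on 'a' 1→0 → fail=1;  out ∅∪∅=∅
  n5('abaab'): parent n4 fail=1; on 'b' 1 → fail=2;  out ∅∪∅=∅
  n6('abaaba'): parent n5 fail=2; on 'a' 2 → fail=3;  out {0}∪∅={0}

Run:
pos 0 'a': at 1
pos 1 'd': at 7 ·f
pos 2 'a': at 1 ·f
pos 3 'b': at 2
pos 4 'c': at 0 ·f
pos 5 'a': at 1
pos 6 'b': at 2
pos 7 'a': at 3
pos 8 'a': at 4
pos 9 'b': at 5
pos 10 'a': at 6  ** P0@[5:10]
pos 11 'a': at 4 ·f
pos 12 'b': at 5
pos 13 'a': at 6  ** P0@[8:13]
pos 14 'a': at 4 ·f
pos 15 'b': at 5
pos 16 'a': at 6  ** P0@[11:16]
pos 17 'd': at 7 ·f
pos 18 'a': at 1 ·f
pos 19 'b': at 2
pos 20 'a': at 3
pos 21 'd': at 7 ·f
pos 22 'b': at 8  ** P1@[21:22]
pos 23 'c': at 0 ·f
pos 24 'a': at 1
pos 25 'd': at 7 ·f
pos 26 'b': at 8  ** P1@[25:26]
pos 27 'a': at 1 ·f
pos 28 'c': at 0 ·f
pos 29 'c': at 0
pos 30 'b': at 0
pos 31 'b': at 0
pos 32 'a': at 1
pos 33 'd': at 7 ·f
pos 34 'a': at 1 ·f
pos 35 'b': at 2
pos 36 'a': at 3
pos 37 'a': at 4

All matches (sorted): [[10,0],[13,0],[16,0],[22,1],[26,1]]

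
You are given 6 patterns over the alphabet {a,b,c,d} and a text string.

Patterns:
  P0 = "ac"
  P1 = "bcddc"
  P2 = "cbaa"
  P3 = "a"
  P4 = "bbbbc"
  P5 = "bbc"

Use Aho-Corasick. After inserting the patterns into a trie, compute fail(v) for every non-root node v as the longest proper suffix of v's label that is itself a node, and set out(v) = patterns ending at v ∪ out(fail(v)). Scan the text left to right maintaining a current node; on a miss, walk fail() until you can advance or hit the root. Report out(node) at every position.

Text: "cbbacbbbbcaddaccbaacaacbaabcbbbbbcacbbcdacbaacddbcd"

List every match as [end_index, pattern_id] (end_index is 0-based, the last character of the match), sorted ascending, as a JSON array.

Construct AC machine:
Trie (insert patterns):
  n0 'ε': a→1 b→3 c→8
  n1 'a': c→2  ←P3
  n2 'ac': ·  ←P0
  n3 'b': b→12 c→4
  n4 'bc': d→5
  n5 'bcd': d→6
  n6 'bcdd': c→7
  n7 'bcddc': ·  ←P1
  n8 'c': b→9
  n9 'cb': a→10
  n10 'cba': a→11
  n11 'cbaa': ·  ←P2
  n12 'bb': b→13 c→16
  n13 'bbb': b→14
  n14 'bbbb': c→15
  n15 'bbbbc': ·  ←P4
  n16 'bbc': ·  ←P5

Failure links (BFS by depth):
  n1('a'): parent n0 fail=0; on 'a' 0 → fail=0;  out {3}∪∅={3}
  n3('b'): parent n0 fail=0; on 'b' 0 → fail=0;  out ∅∪∅=∅
  n8('c'): parent n0 fail=0; on 'c' 0 → fail=0;  out ∅∪∅=∅
  n2('ac'): parent n1 fail=0; on 'c' 0 → fail=8;  out {0}∪∅={0}
  n4('bc'): parent n3 fail=0; on 'c' 0 → fail=8;  out ∅∪∅=∅
  n9('cb'): parent n8 fail=0; on 'b' 0 → fail=3;  out ∅∪∅=∅
  n12('bb'): parent n3 fail=0; on 'b' 0 → fail=3;  out ∅∪∅=∅
  n5('bcd'): parent n4 fail=8; on 'd' 8→0 → fail=0;  out ∅∪∅=∅
  n10('cba'): parent n9 fail=3; on 'a' 3→0 → fail=1;  out ∅∪{3}={3}
  n13('bbb'): parent n12 fail=3; on 'b' 3 → fail=12;  out ∅∪∅=∅
  n16('bbc'): parent n12 fail=3; on 'c' 3 → fail=4;  out {5}∪∅={5}
  n6('bcdd'): parent n5 fail=0; on 'd' 0 → fail=0;  out ∅∪∅=∅
  n11('cbaa'): parent n10 fail=1; on 'a' 1→0 → fail=1;  out {2}∪{3}={2,3}
  n14('bbbb'): parent n13 fail=12; on 'b' 12 → fail=13;  out ∅∪∅=∅
  n7('bcddc'): parent n6 fail=0; on 'c' 0 → fail=8;  out {1}∪∅={1}
  n15('bbbbc'): parent n14 fail=13; on 'c' 13→12 → fail=16;  out {4}∪{5}={4,5}

Run:
pos 0 'c': at 8
pos 1 'b': at 9
pos 2 'b': at 12 (fail-walked)
pos 3 'a': at 1 (fail-walked)  emit P3@[3:3]
pos 4 'c': at 2  emit P0@[3:4]
pos 5 'b': at 9 (fail-walked)
pos 6 'b': at 12 (fail-walked)
pos 7 'b': at 13
pos 8 'b': at 14
pos 9 'c': at 15  emit P4@[5:9],P5@[7:9]
pos 10 'a': at 1 (fail-walked)  emit P3@[10:10]
pos 11 'd': at 0 (fail-walked)
pos 12 'd': at 0
pos 13 'a': at 1  emit P3@[13:13]
pos 14 'c': at 2  emit P0@[13:14]
pos 15 'c': at 8 (fail-walked)
pos 16 'b': at 9
pos 17 'a': at 10  emit P3@[17:17]
pos 18 'a': at 11  emit P2@[15:18],P3@[18:18]
pos 19 'c': at 2 (fail-walked)  emit P0@[18:19]
pos 20 'a': at 1 (fail-walked)  emit P3@[20:20]
pos 21 'a': at 1 (fail-walked)  emit P3@[21:21]
pos 22 'c': at 2  emit P0@[21:22]
pos 23 'b': at 9 (fail-walked)
pos 24 'a': at 10  emit P3@[24:24]
pos 25 'a': at 11  emit P2@[22:25],P3@[25:25]
pos 26 'b': at 3 (fail-walked)
pos 27 'c': at 4
pos 28 'b': at 9 (fail-walked)
pos 29 'b': at 12 (fail-walked)
pos 30 'b': at 13
pos 31 'b': at 14
pos 32 'b': at 14 (fail-walked)
pos 33 'c': at 15  emit P4@[29:33],P5@[31:33]
pos 34 'a': at 1 (fail-walked)  emit P3@[34:34]
pos 35 'c': at 2  emit P0@[34:35]
pos 36 'b': at 9 (fail-walked)
pos 37 'b': at 12 (fail-walked)
pos 38 'c': at 16  emit P5@[36:38]
pos 39 'd': at 5 (fail-walked)
pos 40 'a': at 1 (fail-walked)  emit P3@[40:40]
pos 41 'c': at 2  emit P0@[40:41]
pos 42 'b': at 9 (fail-walked)
pos 43 'a': at 10  emit P3@[43:43]
pos 44 'a': at 11  emit P2@[41:44],P3@[44:44]
pos 45 'c': at 2 (fail-walked)  emit P0@[44:45]
pos 46 'd': at 0 (fail-walked)
pos 47 'd': at 0
pos 48 'b': at 3
pos 49 'c': at 4
pos 50 'd': at 5

All matches (sorted): [[3,3],[4,0],[9,4],[9,5],[10,3],[13,3],[14,0],[17,3],[18,2],[18,3],[19,0],[20,3],[21,3],[22,0],[24,3],[25,2],[25,3],[33,4],[33,5],[34,3],[35,0],[38,5],[40,3],[41,0],[43,3],[44,2],[44,3],[45,0]]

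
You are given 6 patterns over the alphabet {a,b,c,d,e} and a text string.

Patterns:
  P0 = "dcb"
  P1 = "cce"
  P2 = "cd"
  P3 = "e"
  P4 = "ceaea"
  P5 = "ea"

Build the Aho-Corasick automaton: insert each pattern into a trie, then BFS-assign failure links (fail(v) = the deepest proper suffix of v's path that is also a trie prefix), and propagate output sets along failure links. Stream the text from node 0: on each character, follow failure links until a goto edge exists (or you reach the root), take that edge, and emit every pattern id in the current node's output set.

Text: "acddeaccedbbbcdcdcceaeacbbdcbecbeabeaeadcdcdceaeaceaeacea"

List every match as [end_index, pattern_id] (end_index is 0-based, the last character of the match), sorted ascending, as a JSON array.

Construct AC machine:
Trie nodes:
  0='ε' goto c→4 d→1 e→8
  1='d' goto c→2
  2='dc' goto b→3
  3='dcb' goto ·  [P0 ends]
  4='c' goto c→5 d→7 e→9
  5='cc' goto e→6
  6='cce' goto ·  [P1 ends]
  7='cd' goto ·  [P2 ends]
  8='e' goto a→13  [P3 ends]
  9='ce' goto a→10
  10='cea' goto e→11
  11='ceae' goto a→12
  12='ceaea' goto ·  [P4 ends]
  13='ea' goto ·  [P5 ends]

BFS fail/out derivation:
  n1('d'): parent n0 fail=0; on 'd' 0 → fail=0;  out ∅∪∅=∅
  n4('c'): parent n0 fail=0; on 'c' 0 → fail=0;  out ∅∪∅=∅
  n8('e'): parent n0 fail=0; on 'e' 0 → fail=0;  out {3}∪∅={3}
  n2('dc'): parent n1 fail=0; on 'c' 0 → fail=4;  out ∅∪∅=∅
  n5('cc'): parent n4 fail=0; on 'c' 0 → fail=4;  out ∅∪∅=∅
  n7('cd'): parent n4 fail=0; on 'd' 0 → fail=1;  out {2}∪∅={2}
  n9('ce'): parent n4 fail=0; on 'e' 0 → fail=8;  out ∅∪{3}={3}
  n13('ea'): parent n8 fail=0; on 'a' 0 → fail=0;  out {5}∪∅={5}
  n3('dcb'): parent n2 fail=4; on 'b' 4→0 → fail=0;  out {0}∪∅={0}
  n6('cce'): parent n5 fail=4; on 'e' 4 → fail=9;  out {1}∪{3}={1,3}
  n10('cea'): parent n9 fail=8; on 'a' 8 → fail=13;  out ∅∪{5}={5}
  n11('ceae'): parent n10 fail=13; on 'e' 13→0 → fail=8;  out ∅∪{3}={3}
  n12('ceaea'): parent n11 fail=8; on 'a' 8 → fail=13;  out {4}∪{5}={4,5}

Text stream:
i=0 'a': node 0→0
i=1 'c': node 0→4
i=2 'd': node 4→7  → match P2@[1:2]
i=3 'd': node 7→1 (via fail)
i=4 'e': node 1→8 (via fail)  → match P3@[4:4]
i=5 'a': node 8→13  → match P5@[4:5]
i=6 'c': node 13→4 (via fail)
i=7 'c': node 4→5
i=8 'e': node 5→6  → match P1@[6:8],P3@[8:8]
i=9 'd': node 6→1 (via fail)
i=10 'b': node 1→0 (via fail)
i=11 'b': node 0→0
i=12 'b': node 0→0
i=13 'c': node 0→4
i=14 'd': node 4→7  → match P2@[13:14]
i=15 'c': node 7→2 (via fail)
i=16 'd': node 2→7 (via fail)  → match P2@[15:16]
i=17 'c': node 7→2 (via fail)
i=18 'c': node 2→5 (via fail)
i=19 'e': node 5→6  → match P1@[17:19],P3@[19:19]
i=20 'a': node 6→10 (via fail)  → match P5@[19:20]
i=21 'e': node 10→11  → match P3@[21:21]
i=22 'a': node 11→12  → match P4@[18:22],P5@[21:22]
i=23 'c': node 12→4 (via fail)
i=24 'b': node 4→0 (via fail)
i=25 'b': node 0→0
i=26 'd': node 0→1
i=27 'c': node 1→2
i=28 'b': node 2→3  → match P0@[26:28]
i=29 'e': node 3→8 (via fail)  → match P3@[29:29]
i=30 'c': node 8→4 (via fail)
i=31 'b': node 4→0 (via fail)
i=32 'e': node 0→8  → match P3@[32:32]
i=33 'a': node 8→13  → match P5@[32:33]
i=34 'b': node 13→0 (via fail)
i=35 'e': node 0→8  → match P3@[35:35]
i=36 'a': node 8→13  → match P5@[35:36]
i=37 'e': node 13→8 (via fail)  → match P3@[37:37]
i=38 'a': node 8→13  → match P5@[37:38]
i=39 'd': node 13→1 (via fail)
i=40 'c': node 1→2
i=41 'd': node 2→7 (via fail)  → match P2@[40:41]
i=42 'c': node 7→2 (via fail)
i=43 'd': node 2→7 (via fail)  → match P2@[42:43]
i=44 'c': node 7→2 (via fail)
i=45 'e': node 2→9 (via fail)  → match P3@[45:45]
i=46 'a': node 9→10  → match P5@[45:46]
i=47 'e': node 10→11  → match P3@[47:47]
i=48 'a': node 11→12  → match P4@[44:48],P5@[47:48]
i=49 'c': node 12→4 (via fail)
i=50 'e': node 4→9  → match P3@[50:50]
i=51 'a': node 9→10  → match P5@[50:51]
i=52 'e': node 10→11  → match P3@[52:52]
i=53 'a': node 11→12  → match P4@[49:53],P5@[52:53]
i=54 'c': node 12→4 (via fail)
i=55 'e': node 4→9  → match P3@[55:55]
i=56 'a': node 9→10  → match P5@[55:56]

All matches (sorted): [[2,2],[4,3],[5,5],[8,1],[8,3],[14,2],[16,2],[19,1],[19,3],[20,5],[21,3],[22,4],[22,5],[28,0],[29,3],[32,3],[33,5],[35,3],[36,5],[37,3],[38,5],[41,2],[43,2],[45,3],[46,5],[47,3],[48,4],[48,5],[50,3],[51,5],[52,3],[53,4],[53,5],[55,3],[56,5]]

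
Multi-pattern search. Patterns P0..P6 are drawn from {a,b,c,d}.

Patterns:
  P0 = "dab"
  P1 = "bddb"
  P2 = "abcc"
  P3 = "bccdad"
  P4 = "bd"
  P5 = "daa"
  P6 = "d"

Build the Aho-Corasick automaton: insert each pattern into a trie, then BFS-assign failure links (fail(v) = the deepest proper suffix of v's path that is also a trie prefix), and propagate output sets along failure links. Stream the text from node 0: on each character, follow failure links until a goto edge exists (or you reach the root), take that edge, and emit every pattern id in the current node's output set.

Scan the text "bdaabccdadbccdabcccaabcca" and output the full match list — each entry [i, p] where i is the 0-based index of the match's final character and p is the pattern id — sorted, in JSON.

Build:
Trie nodes:
  n0 'ε': a→8 b→4 d→1
  n1 'd': a→2  ←P6
  n2 'da': a→17 b→3
  n3 'dab': ·  ←P0
  n4 'b': c→12 d→5
  n5 'bd': d→6  ←P4
  n6 'bdd': b→7
  n7 'bddb': ·  ←P1
  n8 'a': b→9
  n9 'ab': c→10
  n10 'abc': c→11
  n11 'abcc': ·  ←P2
  n12 'bc': c→13
  n13 'bcc': d→14
  n14 'bccd': a→15
  n15 'bccda': d→16
  n16 'bccdad': ·  ←P3
  n17 'daa': ·  ←P5

BFS fail/out derivation:
  n1('d'): parent n0 fail=0; on 'd' 0 → fail=0;  out {6}∪∅={6}
  n4('b'): parent n0 fail=0; on 'b' 0 → fail=0;  out ∅∪∅=∅
  n8('a'): parent n0 fail=0; on 'a' 0 → fail=0;  out ∅∪∅=∅
  n2('da'): parent n1 fail=0; on 'a' 0 → fail=8;  out ∅∪∅=∅
  n5('bd'): parent n4 fail=0; on 'd' 0 → fail=1;  out {4}∪{6}={4,6}
  n9('ab'): parent n8 fail=0; on 'b' 0 → fail=4;  out ∅∪∅=∅
  n12('bc'): parent n4 fail=0; on 'c' 0 → fail=0;  out ∅∪∅=∅
  n3('dab'): parent n2 fail=8; on 'b' 8 → fail=9;  out {0}∪∅={0}
  n6('bdd'): parent n5 fail=1; on 'd' 1→0 → fail=1;  out ∅∪{6}={6}
  n10('abc'): parent n9 fail=4; on 'c' 4 → fail=12;  out ∅∪∅=∅
  n13('bcc'): parent n12 fail=0; on 'c' 0 → fail=0;  out ∅∪∅=∅
  n17('daa'): parent n2 fail=8; on 'a' 8→0 → fail=8;  out {5}∪∅={5}
  n7('bddb'): parent n6 fail=1; on 'b' 1→0 → fail=4;  out {1}∪∅={1}
  n11('abcc'): parent n10 fail=12; on 'c' 12 → fail=13;  out {2}∪∅={2}
  n14('bccd'): parent n13 fail=0; on 'd' 0 → fail=1;  out ∅∪{6}={6}
  n15('bccda'): parent n14 fail=1; on 'a' 1 → fail=2;  out ∅∪∅=∅
  n16('bccdad'): parent n15 fail=2; on 'd' 2→8→0 → fail=1;  out {3}∪{6}={3,6}

Scan:
pos 0 'b': at 4
pos 1 'd': at 5  → match P4@[0:1],P6@[1:1]
pos 2 'a': at 2 (via fail)
pos 3 'a': at 17  → match P5@[1:3]
pos 4 'b': at 9 (via fail)
pos 5 'c': at 10
pos 6 'c': at 11  → match P2@[3:6]
pos 7 'd': at 14 (via fail)  → match P6@[7:7]
pos 8 'a': at 15
pos 9 'd': at 16  → match P3@[4:9],P6@[9:9]
pos 10 'b': at 4 (via fail)
pos 11 'c': at 12
pos 12 'c': at 13
pos 13 'd': at 14  → match P6@[13:13]
pos 14 'a': at 15
pos 15 'b': at 3 (via fail)  → match P0@[13:15]
pos 16 'c': at 10 (via fail)
pos 17 'c': at 11  → match P2@[14:17]
pos 18 'c': at 0 (via fail)
pos 19 'a': at 8
pos 20 'a': at 8 (via fail)
pos 21 'b': at 9
pos 22 'c': at 10
pos 23 'c': at 11  → match P2@[20:23]
pos 24 'a': at 8 (via fail)

Result: [[1,4],[1,6],[3,5],[6,2],[7,6],[9,3],[9,6],[13,6],[15,0],[17,2],[23,2]]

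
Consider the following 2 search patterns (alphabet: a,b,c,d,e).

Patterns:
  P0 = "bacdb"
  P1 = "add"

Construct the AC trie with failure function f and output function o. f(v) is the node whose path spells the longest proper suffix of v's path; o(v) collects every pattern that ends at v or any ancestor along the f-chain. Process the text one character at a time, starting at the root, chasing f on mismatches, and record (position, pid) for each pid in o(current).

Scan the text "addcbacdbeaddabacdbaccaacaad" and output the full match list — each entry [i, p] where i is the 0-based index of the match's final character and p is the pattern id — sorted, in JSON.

Build:
Trie (insert patterns):
  n0 'ε': a→6 b→1
  n1 'b': a→2
  n2 'ba': c→3
  n3 'bac': d→4
  n4 'bacd': b→5
  n5 'bacdb': ·  [P0 ends]
  n6 'a': d→7
  n7 'ad': d→8
  n8 'add': ·  [P1 ends]

Failure links (BFS by depth):
  n1('b'): parent n0 fail=0; on 'b' 0 → fail=0;  out ∅∪∅=∅
  n6('a'): parent n0 fail=0; on 'a' 0 → fail=0;  out ∅∪∅=∅
  n2('ba'): parent n1 fail=0; on 'a' 0 → fail=6;  out ∅∪∅=∅
  n7('ad'): parent n6 fail=0; on 'd' 0 → fail=0;  out ∅∪∅=∅
  n3('bac'): parent n2 fail=6; on 'c' 6→0 → fail=0;  out ∅∪∅=∅
  n8('add'): parent n7 fail=0; on 'd' 0 → fail=0;  out {1}∪∅={1}
  n4('bacd'): parent n3 fail=0; on 'd' 0 → fail=0;  out ∅∪∅=∅
  n5('bacdb'): parent n4 fail=0; on 'b' 0 → fail=1;  out {0}∪∅={0}

Scan:
pos 0 'a': at 6
pos 1 'd': at 7
pos 2 'd': at 8  ** P1@[0:2]
pos 3 'c': at 0 (fail-walked)
pos 4 'b': at 1
pos 5 'a': at 2
pos 6 'c': at 3
pos 7 'd': at 4
pos 8 'b': at 5  ** P0@[4:8]
pos 9 'e': at 0 (fail-walked)
pos 10 'a': at 6
pos 11 'd': at 7
pos 12 'd': at 8  ** P1@[10:12]
pos 13 'a': at 6 (fail-walked)
pos 14 'b': at 1 (fail-walked)
pos 15 'a': at 2
pos 16 'c': at 3
pos 17 'd': at 4
pos 18 'b': at 5  ** P0@[14:18]
pos 19 'a': at 2 (fail-walked)
pos 20 'c': at 3
pos 21 'c': at 0 (fail-walked)
pos 22 'a': at 6
pos 23 'a': at 6 (fail-walked)
pos 24 'c': at 0 (fail-walked)
pos 25 'a': at 6
pos 26 'a': at 6 (fail-walked)
pos 27 'd': at 7

All matches (sorted): [[2,1],[8,0],[12,1],[18,0]]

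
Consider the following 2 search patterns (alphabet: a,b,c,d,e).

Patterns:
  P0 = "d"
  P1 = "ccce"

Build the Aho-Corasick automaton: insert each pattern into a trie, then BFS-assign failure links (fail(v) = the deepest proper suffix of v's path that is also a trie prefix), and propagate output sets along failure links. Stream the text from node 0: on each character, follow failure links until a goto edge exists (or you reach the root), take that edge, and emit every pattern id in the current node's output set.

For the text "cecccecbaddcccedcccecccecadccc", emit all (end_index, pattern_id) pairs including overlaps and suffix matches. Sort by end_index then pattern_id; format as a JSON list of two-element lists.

Construct AC machine:
Trie nodes:
  n0 'ε': c→2 d→1
  n1 'd': ·  [P0 ends]
  n2 'c': c→3
  n3 'cc': c→4
  n4 'ccc': e→5
  n5 'ccce': ·  [P1 ends]

Failure links (BFS by depth):
  fail(1) 'd': from fail(0)=0 chase 'd': 0 ⇒ 0;  out={0}∪out(0)={0}
  fail(2) 'c': from fail(0)=0 chase 'c': 0 ⇒ 0;  out=∅∪out(0)=∅
  fail(3) 'cc': from fail(2)=0 chase 'c': 0 ⇒ 2;  out=∅∪out(2)=∅
  fail(4) 'ccc': from fail(3)=2 chase 'c': 2 ⇒ 3;  out=∅∪out(3)=∅
  fail(5) 'ccce': from fail(4)=3 chase 'e': 3→2→0 ⇒ 0;  out={1}∪out(0)={1}

Text stream:
i=0 'c': node 0→2
i=1 'e': node 2→0 ·f
i=2 'c': node 0→2
i=3 'c': node 2→3
i=4 'c': node 3→4
i=5 'e': node 4→5  → match P1@[2:5]
i=6 'c': node 5→2 ·f
i=7 'b': node 2→0 ·f
i=8 'a': node 0→0
i=9 'd': node 0→1  → match P0@[9:9]
i=10 'd': node 1→1 ·f  → match P0@[10:10]
i=11 'c': node 1→2 ·f
i=12 'c': node 2→3
i=13 'c': node 3→4
i=14 'e': node 4→5  → match P1@[11:14]
i=15 'd': node 5→1 ·f  → match P0@[15:15]
i=16 'c': node 1→2 ·f
i=17 'c': node 2→3
i=18 'c': node 3→4
i=19 'e': node 4→5  → match P1@[16:19]
i=20 'c': node 5→2 ·f
i=21 'c': node 2→3
i=22 'c': node 3→4
i=23 'e': node 4→5  → match P1@[20:23]
i=24 'c': node 5→2 ·f
i=25 'a': node 2→0 ·f
i=26 'd': node 0→1  → match P0@[26:26]
i=27 'c': node 1→2 ·f
i=28 'c': node 2→3
i=29 'c': node 3→4

Result: [[5,1],[9,0],[10,0],[14,1],[15,0],[19,1],[23,1],[26,0]]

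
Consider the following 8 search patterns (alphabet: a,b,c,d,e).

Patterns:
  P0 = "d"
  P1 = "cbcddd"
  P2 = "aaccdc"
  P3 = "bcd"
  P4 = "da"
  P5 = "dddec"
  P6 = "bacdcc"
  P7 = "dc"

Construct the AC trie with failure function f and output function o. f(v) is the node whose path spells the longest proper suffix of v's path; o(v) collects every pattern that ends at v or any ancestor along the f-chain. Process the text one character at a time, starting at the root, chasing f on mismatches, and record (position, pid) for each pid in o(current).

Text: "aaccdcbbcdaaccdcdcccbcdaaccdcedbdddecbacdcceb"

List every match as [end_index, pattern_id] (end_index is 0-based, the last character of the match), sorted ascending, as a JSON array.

Build:
Trie (insert patterns):
  0='ε' goto a→8 b→14 c→2 d→1
  1='d' goto a→17 c→27 d→18  [P0 ends]
  2='c' goto b→3
  3='cb' goto c→4
  4='cbc' goto d→5
  5='cbcd' goto d→6
  6='cbcdd' goto d→7
  7='cbcddd' goto ·  [P1 ends]
  8='a' goto a→9
  9='aa' goto c→10
  10='aac' goto c→11
  11='aacc' goto d→12
  12='aaccd' goto c→13
  13='aaccdc' goto ·  [P2 ends]
  14='b' goto a→22 c→15
  15='bc' goto d→16
  16='bcd' goto ·  [P3 ends]
  17='da' goto ·  [P4 ends]
  18='dd' goto d→19
  19='ddd' goto e→20
  20='ddde' goto c→21
  21='dddec' goto ·  [P5 ends]
  22='ba' goto c→23
  23='bac' goto d→24
  24='bacd' goto c→25
  25='bacdc' goto c→26
  26='bacdcc' goto ·  [P6 ends]
  27='dc' goto ·  [P7 ends]

Failure links (BFS by depth):
  fail(1) 'd': from fail(0)=0 chase 'd': 0 ⇒ 0;  out={0}∪out(0)={0}
  fail(2) 'c': from fail(0)=0 chase 'c': 0 ⇒ 0;  out=∅∪out(0)=∅
  fail(8) 'a': from fail(0)=0 chase 'a': 0 ⇒ 0;  out=∅∪out(0)=∅
  fail(14) 'b': from fail(0)=0 chase 'b': 0 ⇒ 0;  out=∅∪out(0)=∅
  fail(3) 'cb': from fail(2)=0 chase 'b': 0 ⇒ 14;  out=∅∪out(14)=∅
  fail(9) 'aa': from fail(8)=0 chase 'a': 0 ⇒ 8;  out=∅∪out(8)=∅
  fail(15) 'bc': from fail(14)=0 chase 'c': 0 ⇒ 2;  out=∅∪out(2)=∅
  fail(17) 'da': from fail(1)=0 chase 'a': 0 ⇒ 8;  out={4}∪out(8)={4}
  fail(18) 'dd': from fail(1)=0 chase 'd': 0 ⇒ 1;  out=∅∪out(1)={0}
  fail(22) 'ba': from fail(14)=0 chase 'a': 0 ⇒ 8;  out=∅∪out(8)=∅
  fail(27) 'dc': from fail(1)=0 chase 'c': 0 ⇒ 2;  out={7}∪out(2)={7}
  fail(4) 'cbc': from fail(3)=14 chase 'c': 14 ⇒ 15;  out=∅∪out(15)=∅
  fail(10) 'aac': from fail(9)=8 chase 'c': 8→0 ⇒ 2;  out=∅∪out(2)=∅
  fail(16) 'bcd': from fail(15)=2 chase 'd': 2→0 ⇒ 1;  out={3}∪out(1)={0,3}
  fail(19) 'ddd': from fail(18)=1 chase 'd': 1 ⇒ 18;  out=∅∪out(18)={0}
  fail(23) 'bac': from fail(22)=8 chase 'c': 8→0 ⇒ 2;  out=∅∪out(2)=∅
  fail(5) 'cbcd': from fail(4)=15 chase 'd': 15 ⇒ 16;  out=∅∪out(16)={0,3}
  fail(11) 'aacc': from fail(10)=2 chase 'c': 2→0 ⇒ 2;  out=∅∪out(2)=∅
  fail(20) 'ddde': from fail(19)=18 chase 'e': 18→1→0 ⇒ 0;  out=∅∪out(0)=∅
  fail(24) 'bacd': from fail(23)=2 chase 'd': 2→0 ⇒ 1;  out=∅∪out(1)={0}
  fail(6) 'cbcdd': from fail(5)=16 chase 'd': 16→1 ⇒ 18;  out=∅∪out(18)={0}
  fail(12) 'aaccd': from fail(11)=2 chase 'd': 2→0 ⇒ 1;  out=∅∪out(1)={0}
  fail(21) 'dddec': from fail(20)=0 chase 'c': 0 ⇒ 2;  out={5}∪out(2)={5}
  fail(25) 'bacdc': from fail(24)=1 chase 'c': 1 ⇒ 27;  out=∅∪out(27)={7}
  fail(7) 'cbcddd': from fail(6)=18 chase 'd': 18 ⇒ 19;  out={1}∪out(19)={0,1}
  fail(13) 'aaccdc': from fail(12)=1 chase 'c': 1 ⇒ 27;  out={2}∪out(27)={2,7}
  fail(26) 'bacdcc': from fail(25)=27 chase 'c': 27→2→0 ⇒ 2;  out={6}∪out(2)={6}

Run:
[0] read 'a'  n0⇒n8
[1] read 'a'  n8⇒n9
[2] read 'c'  n9⇒n10
[3] read 'c'  n10⇒n11
[4] read 'd'  n11⇒n12  → match P0@[4:4]
[5] read 'c'  n12⇒n13  → match P2@[0:5],P7@[4:5]
[6] read 'b'  n13⇒n3 (fail-walked)
[7] read 'b'  n3⇒n14 (fail-walked)
[8] read 'c'  n14⇒n15
[9] read 'd'  n15⇒n16  → match P0@[9:9],P3@[7:9]
[10] read 'a'  n16⇒n17 (fail-walked)  → match P4@[9:10]
[11] read 'a'  n17⇒n9 (fail-walked)
[12] read 'c'  n9⇒n10
[13] read 'c'  n10⇒n11
[14] read 'd'  n11⇒n12  → match P0@[14:14]
[15] read 'c'  n12⇒n13  → match P2@[10:15],P7@[14:15]
[16] read 'd'  n13⇒n1 (fail-walked)  → match P0@[16:16]
[17] read 'c'  n1⇒n27  → match P7@[16:17]
[18] read 'c'  n27⇒n2 (fail-walked)
[19] read 'c'  n2⇒n2 (fail-walked)
[20] read 'b'  n2⇒n3
[21] read 'c'  n3⇒n4
[22] read 'd'  n4⇒n5  → match P0@[22:22],P3@[20:22]
[23] read 'a'  n5⇒n17 (fail-walked)  → match P4@[22:23]
[24] read 'a'  n17⇒n9 (fail-walked)
[25] read 'c'  n9⇒n10
[26] read 'c'  n10⇒n11
[27] read 'd'  n11⇒n12  → match P0@[27:27]
[28] read 'c'  n12⇒n13  → match P2@[23:28],P7@[27:28]
[29] read 'e'  n13⇒n0 (fail-walked)
[30] read 'd'  n0⇒n1  → match P0@[30:30]
[31] read 'b'  n1⇒n14 (fail-walked)
[32] read 'd'  n14⇒n1 (fail-walked)  → match P0@[32:32]
[33] read 'd'  n1⇒n18  → match P0@[33:33]
[34] read 'd'  n18⇒n19  → match P0@[34:34]
[35] read 'e'  n19⇒n20
[36] read 'c'  n20⇒n21  → match P5@[32:36]
[37] read 'b'  n21⇒n3 (fail-walked)
[38] read 'a'  n3⇒n22 (fail-walked)
[39] read 'c'  n22⇒n23
[40] read 'd'  n23⇒n24  → match P0@[40:40]
[41] read 'c'  n24⇒n25  → match P7@[40:41]
[42] read 'c'  n25⇒n26  → match P6@[37:42]
[43] read 'e'  n26⇒n0 (fail-walked)
[44] read 'b'  n0⇒n14

Matches: [[4,0],[5,2],[5,7],[9,0],[9,3],[10,4],[14,0],[15,2],[15,7],[16,0],[17,7],[22,0],[22,3],[23,4],[27,0],[28,2],[28,7],[30,0],[32,0],[33,0],[34,0],[36,5],[40,0],[41,7],[42,6]]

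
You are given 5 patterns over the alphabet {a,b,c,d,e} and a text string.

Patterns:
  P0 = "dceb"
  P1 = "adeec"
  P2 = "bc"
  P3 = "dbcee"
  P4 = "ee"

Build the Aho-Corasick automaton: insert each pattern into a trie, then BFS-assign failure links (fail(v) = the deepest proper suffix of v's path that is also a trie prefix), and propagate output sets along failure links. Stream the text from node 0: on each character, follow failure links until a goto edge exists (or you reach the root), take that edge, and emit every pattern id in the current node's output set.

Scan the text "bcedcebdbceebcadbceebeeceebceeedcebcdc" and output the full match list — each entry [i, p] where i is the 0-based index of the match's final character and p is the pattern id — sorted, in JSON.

Construct AC machine:
Trie (insert patterns):
  0='ε' goto a→5 b→10 d→1 e→16
  1='d' goto b→12 c→2
  2='dc' goto e→3
  3='dce' goto b→4
  4='dceb' goto ·  [P0 ends]
  5='a' goto d→6
  6='ad' goto e→7
  7='ade' goto e→8
  8='adee' goto c→9
  9='adeec' goto ·  [P1 ends]
  10='b' goto c→11
  11='bc' goto ·  [P2 ends]
  12='db' goto c→13
  13='dbc' goto e→14
  14='dbce' goto e→15
  15='dbcee' goto ·  [P3 ends]
  16='e' goto e→17
  17='ee' goto ·  [P4 ends]

BFS fail/out derivation:
  n1('d'): parent n0 fail=0; on 'd' 0 → fail=0;  out ∅∪∅=∅
  n5('a'): parent n0 fail=0; on 'a' 0 → fail=0;  out ∅∪∅=∅
  n10('b'): parent n0 fail=0; on 'b' 0 → fail=0;  out ∅∪∅=∅
  n16('e'): parent n0 fail=0; on 'e' 0 → fail=0;  out ∅∪∅=∅
  n2('dc'): parent n1 fail=0; on 'c' 0 → fail=0;  out ∅∪∅=∅
  n6('ad'): parent n5 fail=0; on 'd' 0 → fail=1;  out ∅∪∅=∅
  n11('bc'): parent n10 fail=0; on 'c' 0 → fail=0;  out {2}∪∅={2}
  n12('db'): parent n1 fail=0; on 'b' 0 → fail=10;  out ∅∪∅=∅
  n17('ee'): parent n16 fail=0; on 'e' 0 → fail=16;  out {4}∪∅={4}
  n3('dce'): parent n2 fail=0; on 'e' 0 → fail=16;  out ∅∪∅=∅
  n7('ade'): parent n6 fail=1; on 'e' 1→0 → fail=16;  out ∅∪∅=∅
  n13('dbc'): parent n12 fail=10; on 'c' 10 → fail=11;  out ∅∪{2}={2}
  n4('dceb'): parent n3 fail=16; on 'b' 16→0 → fail=10;  out {0}∪∅={0}
  n8('adee'): parent n7 fail=16; on 'e' 16 → fail=17;  out ∅∪{4}={4}
  n14('dbce'): parent n13 fail=11; on 'e' 11→0 → fail=16;  out ∅∪∅=∅
  n9('adeec'): parent n8 fail=17; on 'c' 17→16→0 → fail=0;  out {1}∪∅={1}
  n15('dbcee'): parent n14 fail=16; on 'e' 16 → fail=17;  out {3}∪{4}={3,4}

Text stream:
i=0 'b': node 0→10
i=1 'c': node 10→11  emit P2@[0:1]
i=2 'e': node 11→16 (via fail)
i=3 'd': node 16→1 (via fail)
i=4 'c': node 1→2
i=5 'e': node 2→3
i=6 'b': node 3→4  emit P0@[3:6]
i=7 'd': node 4→1 (via fail)
i=8 'b': node 1→12
i=9 'c': node 12→13  emit P2@[8:9]
i=10 'e': node 13→14
i=11 'e': node 14→15  emit P3@[7:11],P4@[10:11]
i=12 'b': node 15→10 (via fail)
i=13 'c': node 10→11  emit P2@[12:13]
i=14 'a': node 11→5 (via fail)
i=15 'd': node 5→6
i=16 'b': node 6→12 (via fail)
i=17 'c': node 12→13  emit P2@[16:17]
i=18 'e': node 13→14
i=19 'e': node 14→15  emit P3@[15:19],P4@[18:19]
i=20 'b': node 15→10 (via fail)
i=21 'e': node 10→16 (via fail)
i=22 'e': node 16→17  emit P4@[21:22]
i=23 'c': node 17→0 (via fail)
i=24 'e': node 0→16
i=25 'e': node 16→17  emit P4@[24:25]
i=26 'b': node 17→10 (via fail)
i=27 'c': node 10→11  emit P2@[26:27]
i=28 'e': node 11→16 (via fail)
i=29 'e': node 16→17  emit P4@[28:29]
i=30 'e': node 17→17 (via fail)  emit P4@[29:30]
i=31 'd': node 17→1 (via fail)
i=32 'c': node 1→2
i=33 'e': node 2→3
i=34 'b': node 3→4  emit P0@[31:34]
i=35 'c': node 4→11 (via fail)  emit P2@[34:35]
i=36 'd': node 11→1 (via fail)
i=37 'c': node 1→2

Result: [[1,2],[6,0],[9,2],[11,3],[11,4],[13,2],[17,2],[19,3],[19,4],[22,4],[25,4],[27,2],[29,4],[30,4],[34,0],[35,2]]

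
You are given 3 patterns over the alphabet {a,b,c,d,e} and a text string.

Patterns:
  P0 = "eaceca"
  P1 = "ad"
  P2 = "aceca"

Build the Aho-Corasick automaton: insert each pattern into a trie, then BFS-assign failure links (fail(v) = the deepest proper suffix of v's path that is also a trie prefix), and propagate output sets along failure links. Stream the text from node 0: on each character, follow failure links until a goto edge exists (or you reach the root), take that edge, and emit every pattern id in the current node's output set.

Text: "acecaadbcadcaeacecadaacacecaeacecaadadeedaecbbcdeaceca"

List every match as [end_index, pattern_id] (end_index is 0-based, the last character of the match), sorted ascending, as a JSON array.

Build automaton:
Trie (insert patterns):
  0='ε' goto a→7 e→1
  1='e' goto a→2
  2='ea' goto c→3
  3='eac' goto e→4
  4='eace' goto c→5
  5='eacec' goto a→6
  6='eaceca' goto ·  [P0 ends]
  7='a' goto c→9 d→8
  8='ad' goto ·  [P1 ends]
  9='ac' goto e→10
  10='ace' goto c→11
  11='acec' goto a→12
  12='aceca' goto ·  [P2 ends]

Failure links (BFS by depth):
  fail(1) 'e': from fail(0)=0 chase 'e': 0 ⇒ 0;  out=∅∪out(0)=∅
  fail(7) 'a': from fail(0)=0 chase 'a': 0 ⇒ 0;  out=∅∪out(0)=∅
  fail(2) 'ea': from fail(1)=0 chase 'a': 0 ⇒ 7;  out=∅∪out(7)=∅
  fail(8) 'ad': from fail(7)=0 chase 'd': 0 ⇒ 0;  out={1}∪out(0)={1}
  fail(9) 'ac': from fail(7)=0 chase 'c': 0 ⇒ 0;  out=∅∪out(0)=∅
  fail(3) 'eac': from fail(2)=7 chase 'c': 7 ⇒ 9;  out=∅∪out(9)=∅
  fail(10) 'ace': from fail(9)=0 chase 'e': 0 ⇒ 1;  out=∅∪out(1)=∅
  fail(4) 'eace': from fail(3)=9 chase 'e': 9 ⇒ 10;  out=∅∪out(10)=∅
  fail(11) 'acec': from fail(10)=1 chase 'c': 1→0 ⇒ 0;  out=∅∪out(0)=∅
  fail(5) 'eacec': from fail(4)=10 chase 'c': 10 ⇒ 11;  out=∅∪out(11)=∅
  fail(12) 'aceca': from fail(11)=0 chase 'a': 0 ⇒ 7;  out={2}∪out(7)={2}
  fail(6) 'eaceca': from fail(5)=11 chase 'a': 11 ⇒ 12;  out={0}∪out(12)={0,2}

Run:
pos 0 'a': at 7
pos 1 'c': at 9
pos 2 'e': at 10
pos 3 'c': at 11
pos 4 'a': at 12  ** P2@[0:4]
pos 5 'a': at 7 ·f
pos 6 'd': at 8  ** P1@[5:6]
pos 7 'b': at 0 ·f
pos 8 'c': at 0
pos 9 'a': at 7
pos 10 'd': at 8  ** P1@[9:10]
pos 11 'c': at 0 ·f
pos 12 'a': at 7
pos 13 'e': at 1 ·f
pos 14 'a': at 2
pos 15 'c': at 3
pos 16 'e': at 4
pos 17 'c': at 5
pos 18 'a': at 6  ** P0@[13:18],P2@[14:18]
pos 19 'd': at 8 ·f  ** P1@[18:19]
pos 20 'a': at 7 ·f
pos 21 'a': at 7 ·f
pos 22 'c': at 9
pos 23 'a': at 7 ·f
pos 24 'c': at 9
pos 25 'e': at 10
pos 26 'c': at 11
pos 27 'a': at 12  ** P2@[23:27]
pos 28 'e': at 1 ·f
pos 29 'a': at 2
pos 30 'c': at 3
pos 31 'e': at 4
pos 32 'c': at 5
pos 33 'a': at 6  ** P0@[28:33],P2@[29:33]
pos 34 'a': at 7 ·f
pos 35 'd': at 8  ** P1@[34:35]
pos 36 'a': at 7 ·f
pos 37 'd': at 8  ** P1@[36:37]
pos 38 'e': at 1 ·f
pos 39 'e': at 1 ·f
pos 40 'd': at 0 ·f
pos 41 'a': at 7
pos 42 'e': at 1 ·f
pos 43 'c': at 0 ·f
pos 44 'b': at 0
pos 45 'b': at 0
pos 46 'c': at 0
pos 47 'd': at 0
pos 48 'e': at 1
pos 49 'a': at 2
pos 50 'c': at 3
pos 51 'e': at 4
pos 52 'c': at 5
pos 53 'a': at 6  ** P0@[48:53],P2@[49:53]

All matches (sorted): [[4,2],[6,1],[10,1],[18,0],[18,2],[19,1],[27,2],[33,0],[33,2],[35,1],[37,1],[53,0],[53,2]]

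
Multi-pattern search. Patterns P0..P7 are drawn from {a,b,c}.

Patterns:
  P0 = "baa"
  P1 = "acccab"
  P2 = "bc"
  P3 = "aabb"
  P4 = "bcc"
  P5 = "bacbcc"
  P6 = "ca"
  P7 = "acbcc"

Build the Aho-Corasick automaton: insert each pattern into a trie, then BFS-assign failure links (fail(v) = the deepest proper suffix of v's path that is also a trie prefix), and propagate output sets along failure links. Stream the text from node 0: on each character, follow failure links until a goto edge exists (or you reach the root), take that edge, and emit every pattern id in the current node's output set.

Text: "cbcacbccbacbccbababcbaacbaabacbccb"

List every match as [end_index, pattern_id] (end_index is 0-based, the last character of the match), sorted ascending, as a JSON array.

Build:
Trie (insert patterns):
  n0 'ε': a→4 b→1 c→19
  n1 'b': a→2 c→10
  n2 'ba': a→3 c→15
  n3 'baa': ·  [P0 ends]
  n4 'a': a→11 c→5
  n5 'ac': b→21 c→6
  n6 'acc': c→7
  n7 'accc': a→8
  n8 'accca': b→9
  n9 'acccab': ·  [P1 ends]
  n10 'bc': c→14  [P2 ends]
  n11 'aa': b→12
  n12 'aab': b→13
  n13 'aabb': ·  [P3 ends]
  n14 'bcc': ·  [P4 ends]
  n15 'bac': b→16
  n16 'bacb': c→17
  n17 'bacbc': c→18
  n18 'bacbcc': ·  [P5 ends]
  n19 'c': a→20
  n20 'ca': ·  [P6 ends]
  n21 'acb': c→22
  n22 'acbc': c→23
  n23 'acbcc': ·  [P7 ends]

BFS fail/out derivation:
  n1('b'): parent n0 fail=0; on 'b' 0 → fail=0;  out ∅∪∅=∅
  n4('a'): parent n0 fail=0; on 'a' 0 → fail=0;  out ∅∪∅=∅
  n19('c'): parent n0 fail=0; on 'c' 0 → fail=0;  out ∅∪∅=∅
  n2('ba'): parent n1 fail=0; on 'a' 0 → fail=4;  out ∅∪∅=∅
  n5('ac'): parent n4 fail=0; on 'c' 0 → fail=19;  out ∅∪∅=∅
  n10('bc'): parent n1 fail=0; on 'c' 0 → fail=19;  out {2}∪∅={2}
  n11('aa'): parent n4 fail=0; on 'a' 0 → fail=4;  out ∅∪∅=∅
  n20('ca'): parent n19 fail=0; on 'a' 0 → fail=4;  out {6}∪∅={6}
  n3('baa'): parent n2 fail=4; on 'a' 4 → fail=11;  out {0}∪∅={0}
  n6('acc'): parent n5 fail=19; on 'c' 19→0 → fail=19;  out ∅∪∅=∅
  n12('aab'): parent n11 fail=4; on 'b' 4→0 → fail=1;  out ∅∪∅=∅
  n14('bcc'): parent n10 fail=19; on 'c' 19→0 → fail=19;  out {4}∪∅={4}
  n15('bac'): parent n2 fail=4; on 'c' 4 → fail=5;  out ∅∪∅=∅
  n21('acb'): parent n5 fail=19; on 'b' 19→0 → fail=1;  out ∅∪∅=∅
  n7('accc'): parent n6 fail=19; on 'c' 19→0 → fail=19;  out ∅∪∅=∅
  n13('aabb'): parent n12 fail=1; on 'b' 1→0 → fail=1;  out {3}∪∅={3}
  n16('bacb'): parent n15 fail=5; on 'b' 5 → fail=21;  out ∅∪∅=∅
  n22('acbc'): parent n21 fail=1; on 'c' 1 → fail=10;  out ∅∪{2}={2}
  n8('accca'): parent n7 fail=19; on 'a' 19 → fail=20;  out ∅∪{6}={6}
  n17('bacbc'): parent n16 fail=21; on 'c' 21 → fail=22;  out ∅∪{2}={2}
  n23('acbcc'): parent n22 fail=10; on 'c' 10 → fail=14;  out {7}∪{4}={4,7}
  n9('acccab'): parent n8 fail=20; on 'b' 20→4→0 → fail=1;  out {1}∪∅={1}
  n18('bacbcc'): parent n17 fail=22; on 'c' 22 → fail=23;  out {5}∪{4,7}={4,5,7}

Run:
pos 0 'c': at 19
pos 1 'b': at 1 (via fail)
pos 2 'c': at 10  emit P2@[1:2]
pos 3 'a': at 20 (via fail)  emit P6@[2:3]
pos 4 'c': at 5 (via fail)
pos 5 'b': at 21
pos 6 'c': at 22  emit P2@[5:6]
pos 7 'c': at 23  emit P4@[5:7],P7@[3:7]
pos 8 'b': at 1 (via fail)
pos 9 'a': at 2
pos 10 'c': at 15
pos 11 'b': at 16
pos 12 'c': at 17  emit P2@[11:12]
pos 13 'c': at 18  emit P4@[11:13],P5@[8:13],P7@[9:13]
pos 14 'b': at 1 (via fail)
pos 15 'a': at 2
pos 16 'b': at 1 (via fail)
pos 17 'a': at 2
pos 18 'b': at 1 (via fail)
pos 19 'c': at 10  emit P2@[18:19]
pos 20 'b': at 1 (via fail)
pos 21 'a': at 2
pos 22 'a': at 3  emit P0@[20:22]
pos 23 'c': at 5 (via fail)
pos 24 'b': at 21
pos 25 'a': at 2 (via fail)
pos 26 'a': at 3  emit P0@[24:26]
pos 27 'b': at 12 (via fail)
pos 28 'a': at 2 (via fail)
pos 29 'c': at 15
pos 30 'b': at 16
pos 31 'c': at 17  emit P2@[30:31]
pos 32 'c': at 18  emit P4@[30:32],P5@[27:32],P7@[28:32]
pos 33 'b': at 1 (via fail)

All matches (sorted): [[2,2],[3,6],[6,2],[7,4],[7,7],[12,2],[13,4],[13,5],[13,7],[19,2],[22,0],[26,0],[31,2],[32,4],[32,5],[32,7]]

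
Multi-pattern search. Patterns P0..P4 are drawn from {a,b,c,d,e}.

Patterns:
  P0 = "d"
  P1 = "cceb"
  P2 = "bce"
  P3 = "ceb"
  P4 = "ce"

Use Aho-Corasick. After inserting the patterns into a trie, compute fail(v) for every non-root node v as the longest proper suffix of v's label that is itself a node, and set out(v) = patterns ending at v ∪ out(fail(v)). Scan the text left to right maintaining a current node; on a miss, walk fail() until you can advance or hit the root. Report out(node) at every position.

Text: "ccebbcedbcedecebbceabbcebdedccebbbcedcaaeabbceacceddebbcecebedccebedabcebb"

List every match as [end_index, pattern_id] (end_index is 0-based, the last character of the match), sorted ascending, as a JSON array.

Build:
Trie nodes:
  n0 'ε': b→6 c→2 d→1
  n1 'd': ·  [P0 ends]
  n2 'c': c→3 e→9
  n3 'cc': e→4
  n4 'cce': b→5
  n5 'cceb': ·  [P1 ends]
  n6 'b': c→7
  n7 'bc': e→8
  n8 'bce': ·  [P2 ends]
  n9 'ce': b→10  [P4 ends]
  n10 'ceb': ·  [P3 ends]

Failure links (BFS by depth):
  fail(1) 'd': from fail(0)=0 chase 'd': 0 ⇒ 0;  out={0}∪out(0)={0}
  fail(2) 'c': from fail(0)=0 chase 'c': 0 ⇒ 0;  out=∅∪out(0)=∅
  fail(6) 'b': from fail(0)=0 chase 'b': 0 ⇒ 0;  out=∅∪out(0)=∅
  fail(3) 'cc': from fail(2)=0 chase 'c': 0 ⇒ 2;  out=∅∪out(2)=∅
  fail(7) 'bc': from fail(6)=0 chase 'c': 0 ⇒ 2;  out=∅∪out(2)=∅
  fail(9) 'ce': from fail(2)=0 chase 'e': 0 ⇒ 0;  out={4}∪out(0)={4}
  fail(4) 'cce': from fail(3)=2 chase 'e': 2 ⇒ 9;  out=∅∪out(9)={4}
  fail(8) 'bce': from fail(7)=2 chase 'e': 2 ⇒ 9;  out={2}∪out(9)={2,4}
  fail(10) 'ceb': from fail(9)=0 chase 'b': 0 ⇒ 6;  out={3}∪out(6)={3}
  fail(5) 'cceb': from fail(4)=9 chase 'b': 9 ⇒ 10;  out={1}∪out(10)={1,3}

Text stream:
i=0 'c': node 0→2
i=1 'c': node 2→3
i=2 'e': node 3→4  emit P4@[1:2]
i=3 'b': node 4→5  emit P1@[0:3],P3@[1:3]
i=4 'b': node 5→6 ·f
i=5 'c': node 6→7
i=6 'e': node 7→8  emit P2@[4:6],P4@[5:6]
i=7 'd': node 8→1 ·f  emit P0@[7:7]
i=8 'b': node 1→6 ·f
i=9 'c': node 6→7
i=10 'e': node 7→8  emit P2@[8:10],P4@[9:10]
i=11 'd': node 8→1 ·f  emit P0@[11:11]
i=12 'e': node 1→0 ·f
i=13 'c': node 0→2
i=14 'e': node 2→9  emit P4@[13:14]
i=15 'b': node 9→10  emit P3@[13:15]
i=16 'b': node 10→6 ·f
i=17 'c': node 6→7
i=18 'e': node 7→8  emit P2@[16:18],P4@[17:18]
i=19 'a': node 8→0 ·f
i=20 'b': node 0→6
i=21 'b': node 6→6 ·f
i=22 'c': node 6→7
i=23 'e': node 7→8  emit P2@[21:23],P4@[22:23]
i=24 'b': node 8→10 ·f  emit P3@[22:24]
i=25 'd': node 10→1 ·f  emit P0@[25:25]
i=26 'e': node 1→0 ·f
i=27 'd': node 0→1  emit P0@[27:27]
i=28 'c': node 1→2 ·f
i=29 'c': node 2→3
i=30 'e': node 3→4  emit P4@[29:30]
i=31 'b': node 4→5  emit P1@[28:31],P3@[29:31]
i=32 'b': node 5→6 ·f
i=33 'b': node 6→6 ·f
i=34 'c': node 6→7
i=35 'e': node 7→8  emit P2@[33:35],P4@[34:35]
i=36 'd': node 8→1 ·f  emit P0@[36:36]
i=37 'c': node 1→2 ·f
i=38 'a': node 2→0 ·f
i=39 'a': node 0→0
i=40 'e': node 0→0
i=41 'a': node 0→0
i=42 'b': node 0→6
i=43 'b': node 6→6 ·f
i=44 'c': node 6→7
i=45 'e': node 7→8  emit P2@[43:45],P4@[44:45]
i=46 'a': node 8→0 ·f
i=47 'c': node 0→2
i=48 'c': node 2→3
i=49 'e': node 3→4  emit P4@[48:49]
i=50 'd': node 4→1 ·f  emit P0@[50:50]
i=51 'd': node 1→1 ·f  emit P0@[51:51]
i=52 'e': node 1→0 ·f
i=53 'b': node 0→6
i=54 'b': node 6→6 ·f
i=55 'c': node 6→7
i=56 'e': node 7→8  emit P2@[54:56],P4@[55:56]
i=57 'c': node 8→2 ·f
i=58 'e': node 2→9  emit P4@[57:58]
i=59 'b': node 9→10  emit P3@[57:59]
i=60 'e': node 10→0 ·f
i=61 'd': node 0→1  emit P0@[61:61]
i=62 'c': node 1→2 ·f
i=63 'c': node 2→3
i=64 'e': node 3→4  emit P4@[63:64]
i=65 'b': node 4→5  emit P1@[62:65],P3@[63:65]
i=66 'e': node 5→0 ·f
i=67 'd': node 0→1  emit P0@[67:67]
i=68 'a': node 1→0 ·f
i=69 'b': node 0→6
i=70 'c': node 6→7
i=71 'e': node 7→8  emit P2@[69:71],P4@[70:71]
i=72 'b': node 8→10 ·f  emit P3@[70:72]
i=73 'b': node 10→6 ·f

Result: [[2,4],[3,1],[3,3],[6,2],[6,4],[7,0],[10,2],[10,4],[11,0],[14,4],[15,3],[18,2],[18,4],[23,2],[23,4],[24,3],[25,0],[27,0],[30,4],[31,1],[31,3],[35,2],[35,4],[36,0],[45,2],[45,4],[49,4],[50,0],[51,0],[56,2],[56,4],[58,4],[59,3],[61,0],[64,4],[65,1],[65,3],[67,0],[71,2],[71,4],[72,3]]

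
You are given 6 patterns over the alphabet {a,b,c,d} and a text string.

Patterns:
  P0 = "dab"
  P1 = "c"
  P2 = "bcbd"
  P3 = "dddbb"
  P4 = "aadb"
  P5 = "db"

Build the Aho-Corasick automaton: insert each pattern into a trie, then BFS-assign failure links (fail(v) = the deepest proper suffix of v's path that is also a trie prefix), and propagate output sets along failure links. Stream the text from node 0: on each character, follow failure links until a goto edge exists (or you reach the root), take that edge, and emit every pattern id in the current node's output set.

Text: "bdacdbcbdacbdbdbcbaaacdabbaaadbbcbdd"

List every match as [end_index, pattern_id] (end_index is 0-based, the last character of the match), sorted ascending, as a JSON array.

Build:
Trie (insert patterns):
  n0 'ε': a→13 b→5 c→4 d→1
  n1 'd': a→2 b→17 d→9
  n2 'da': b→3
  n3 'dab': ·  [P0 ends]
  n4 'c': ·  [P1 ends]
  n5 'b': c→6
  n6 'bc': b→7
  n7 'bcb': d→8
  n8 'bcbd': ·  [P2 ends]
  n9 'dd': d→10
  n10 'ddd': b→11
  n11 'dddb': b→12
  n12 'dddbb': ·  [P3 ends]
  n13 'a': a→14
  n14 'aa': d→15
  n15 'aad': b→16
  n16 'aadb': ·  [P4 ends]
  n17 'db': ·  [P5 ends]

Failure links (BFS by depth):
  fail(1) 'd': from fail(0)=0 chase 'd': 0 ⇒ 0;  out=∅∪out(0)=∅
  fail(4) 'c': from fail(0)=0 chase 'c': 0 ⇒ 0;  out={1}∪out(0)={1}
  fail(5) 'b': from fail(0)=0 chase 'b': 0 ⇒ 0;  out=∅∪out(0)=∅
  fail(13) 'a': from fail(0)=0 chase 'a': 0 ⇒ 0;  out=∅∪out(0)=∅
  fail(2) 'da': from fail(1)=0 chase 'a': 0 ⇒ 13;  out=∅∪out(13)=∅
  fail(6) 'bc': from fail(5)=0 chase 'c': 0 ⇒ 4;  out=∅∪out(4)={1}
  fail(9) 'dd': from fail(1)=0 chase 'd': 0 ⇒ 1;  out=∅∪out(1)=∅
  fail(14) 'aa': from fail(13)=0 chase 'a': 0 ⇒ 13;  out=∅∪out(13)=∅
  fail(17) 'db': from fail(1)=0 chase 'b': 0 ⇒ 5;  out={5}∪out(5)={5}
  fail(3) 'dab': from fail(2)=13 chase 'b': 13→0 ⇒ 5;  out={0}∪out(5)={0}
  fail(7) 'bcb': from fail(6)=4 chase 'b': 4→0 ⇒ 5;  out=∅∪out(5)=∅
  fail(10) 'ddd': from fail(9)=1 chase 'd': 1 ⇒ 9;  out=∅∪out(9)=∅
  fail(15) 'aad': from fail(14)=13 chase 'd': 13→0 ⇒ 1;  out=∅∪out(1)=∅
  fail(8) 'bcbd': from fail(7)=5 chase 'd': 5→0 ⇒ 1;  out={2}∪out(1)={2}
  fail(11) 'dddb': from fail(10)=9 chase 'b': 9→1 ⇒ 17;  out=∅∪out(17)={5}
  fail(16) 'aadb': from fail(15)=1 chase 'b': 1 ⇒ 17;  out={4}∪out(17)={4,5}
  fail(12) 'dddbb': from fail(11)=17 chase 'b': 17→5→0 ⇒ 5;  out={3}∪out(5)={3}

Scan:
pos 0 'b': at 5
pos 1 'd': at 1 ·f
pos 2 'a': at 2
pos 3 'c': at 4 ·f  emit P1@[3:3]
pos 4 'd': at 1 ·f
pos 5 'b': at 17  emit P5@[4:5]
pos 6 'c': at 6 ·f  emit P1@[6:6]
pos 7 'b': at 7
pos 8 'd': at 8  emit P2@[5:8]
pos 9 'a': at 2 ·f
pos 10 'c': at 4 ·f  emit P1@[10:10]
pos 11 'b': at 5 ·f
pos 12 'd': at 1 ·f
pos 13 'b': at 17  emit P5@[12:13]
pos 14 'd': at 1 ·f
pos 15 'b': at 17  emit P5@[14:15]
pos 16 'c': at 6 ·f  emit P1@[16:16]
pos 17 'b': at 7
pos 18 'a': at 13 ·f
pos 19 'a': at 14
pos 20 'a': at 14 ·f
pos 21 'c': at 4 ·f  emit P1@[21:21]
pos 22 'd': at 1 ·f
pos 23 'a': at 2
pos 24 'b': at 3  emit P0@[22:24]
pos 25 'b': at 5 ·f
pos 26 'a': at 13 ·f
pos 27 'a': at 14
pos 28 'a': at 14 ·f
pos 29 'd': at 15
pos 30 'b': at 16  emit P4@[27:30],P5@[29:30]
pos 31 'b': at 5 ·f
pos 32 'c': at 6  emit P1@[32:32]
pos 33 'b': at 7
pos 34 'd': at 8  emit P2@[31:34]
pos 35 'd': at 9 ·f

Matches: [[3,1],[5,5],[6,1],[8,2],[10,1],[13,5],[15,5],[16,1],[21,1],[24,0],[30,4],[30,5],[32,1],[34,2]]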